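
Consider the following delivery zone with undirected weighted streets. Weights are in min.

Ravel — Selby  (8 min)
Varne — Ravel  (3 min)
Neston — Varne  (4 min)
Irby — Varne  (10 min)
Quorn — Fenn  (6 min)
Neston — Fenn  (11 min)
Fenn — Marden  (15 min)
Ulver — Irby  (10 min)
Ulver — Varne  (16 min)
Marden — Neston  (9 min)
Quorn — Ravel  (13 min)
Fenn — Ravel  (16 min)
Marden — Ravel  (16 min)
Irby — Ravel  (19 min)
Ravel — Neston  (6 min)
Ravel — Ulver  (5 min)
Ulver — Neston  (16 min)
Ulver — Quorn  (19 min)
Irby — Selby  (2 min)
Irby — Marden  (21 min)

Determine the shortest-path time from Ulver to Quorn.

18 min

Compare a few routes:
Ulver–Quorn: 19 = 19
Ulver–Ravel–Quorn: 5+13 = 18
Cheapest is Ulver–Ravel–Quorn at 18 min.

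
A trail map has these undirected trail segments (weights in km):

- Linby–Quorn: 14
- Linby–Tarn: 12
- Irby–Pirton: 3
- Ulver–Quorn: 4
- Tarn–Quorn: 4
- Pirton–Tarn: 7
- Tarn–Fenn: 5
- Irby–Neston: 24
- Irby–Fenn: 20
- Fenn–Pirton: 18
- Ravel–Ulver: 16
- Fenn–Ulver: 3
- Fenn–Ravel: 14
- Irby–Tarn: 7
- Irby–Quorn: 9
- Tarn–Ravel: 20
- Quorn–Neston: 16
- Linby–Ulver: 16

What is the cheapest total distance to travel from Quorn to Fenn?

7 km

Settle nodes by increasing distance from Quorn:
Quorn: 0
Ulver: 4  (via Quorn)
Tarn: 4  (via Quorn)
Fenn: 7  (via Ulver)
Shortest route: Quorn → Ulver → Fenn = 7 km.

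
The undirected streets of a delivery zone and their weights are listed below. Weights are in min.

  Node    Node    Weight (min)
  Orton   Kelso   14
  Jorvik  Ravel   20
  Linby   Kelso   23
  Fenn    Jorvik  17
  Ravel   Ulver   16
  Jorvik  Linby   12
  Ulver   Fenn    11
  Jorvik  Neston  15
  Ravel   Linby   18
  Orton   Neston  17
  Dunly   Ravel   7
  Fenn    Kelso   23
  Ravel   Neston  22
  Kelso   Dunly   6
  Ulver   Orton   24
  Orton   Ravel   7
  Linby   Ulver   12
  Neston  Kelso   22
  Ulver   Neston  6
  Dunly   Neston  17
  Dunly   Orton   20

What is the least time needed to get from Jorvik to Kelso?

33 min

Running Dijkstra from Jorvik:
Jorvik: 0
Linby: 12  (via Jorvik)
Neston: 15  (via Jorvik)
Fenn: 17  (via Jorvik)
Ravel: 20  (via Jorvik)
Ulver: 21  (via Neston)
Dunly: 27  (via Ravel)
Orton: 27  (via Ravel)
Kelso: 33  (via Dunly)
Shortest route: Jorvik–Ravel–Dunly–Kelso = 33 min.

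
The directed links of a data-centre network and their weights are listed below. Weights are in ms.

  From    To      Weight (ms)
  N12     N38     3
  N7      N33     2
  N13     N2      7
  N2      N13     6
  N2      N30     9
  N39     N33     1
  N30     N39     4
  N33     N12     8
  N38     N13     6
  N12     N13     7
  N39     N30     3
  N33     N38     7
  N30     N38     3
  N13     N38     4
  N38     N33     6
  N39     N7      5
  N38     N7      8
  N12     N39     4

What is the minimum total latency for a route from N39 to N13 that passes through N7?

Best N39 to N7: N39 → N7 costing 5
Shortest N7→N13: N7 → N33 → N38 → N13 = 15
Total via N7: 5 + 15 = 20 ms.

20 ms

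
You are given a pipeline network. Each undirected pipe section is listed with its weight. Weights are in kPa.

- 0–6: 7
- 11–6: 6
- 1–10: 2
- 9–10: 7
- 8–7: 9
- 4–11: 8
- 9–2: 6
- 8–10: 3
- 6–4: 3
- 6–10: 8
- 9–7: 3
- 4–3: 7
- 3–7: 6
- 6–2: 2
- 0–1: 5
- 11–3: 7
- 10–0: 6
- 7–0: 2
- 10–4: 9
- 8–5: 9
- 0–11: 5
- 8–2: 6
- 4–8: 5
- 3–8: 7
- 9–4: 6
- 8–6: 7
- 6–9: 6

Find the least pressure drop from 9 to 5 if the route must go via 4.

20 kPa

Best 9 to 4: 9–4 costing 6
Best 4 to 5: 4–8–5 costing 14
Total via 4: 6 + 14 = 20 kPa.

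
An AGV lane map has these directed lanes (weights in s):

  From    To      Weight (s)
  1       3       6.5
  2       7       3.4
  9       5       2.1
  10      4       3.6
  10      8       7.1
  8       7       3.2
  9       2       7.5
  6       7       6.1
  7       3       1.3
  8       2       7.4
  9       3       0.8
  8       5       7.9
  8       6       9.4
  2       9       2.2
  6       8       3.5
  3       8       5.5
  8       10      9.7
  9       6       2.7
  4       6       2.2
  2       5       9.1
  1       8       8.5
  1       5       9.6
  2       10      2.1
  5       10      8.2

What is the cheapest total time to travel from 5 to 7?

Compare a few routes:
5–10–4–6–7: 8.2+3.6+2.2+6.1 = 20.1
5–10–4–6–8–7: 8.2+3.6+2.2+3.5+3.2 = 20.7
5–10–8–7: 8.2+7.1+3.2 = 18.5
Cheapest is 5–10–8–7 at 18.5 s.

18.5 s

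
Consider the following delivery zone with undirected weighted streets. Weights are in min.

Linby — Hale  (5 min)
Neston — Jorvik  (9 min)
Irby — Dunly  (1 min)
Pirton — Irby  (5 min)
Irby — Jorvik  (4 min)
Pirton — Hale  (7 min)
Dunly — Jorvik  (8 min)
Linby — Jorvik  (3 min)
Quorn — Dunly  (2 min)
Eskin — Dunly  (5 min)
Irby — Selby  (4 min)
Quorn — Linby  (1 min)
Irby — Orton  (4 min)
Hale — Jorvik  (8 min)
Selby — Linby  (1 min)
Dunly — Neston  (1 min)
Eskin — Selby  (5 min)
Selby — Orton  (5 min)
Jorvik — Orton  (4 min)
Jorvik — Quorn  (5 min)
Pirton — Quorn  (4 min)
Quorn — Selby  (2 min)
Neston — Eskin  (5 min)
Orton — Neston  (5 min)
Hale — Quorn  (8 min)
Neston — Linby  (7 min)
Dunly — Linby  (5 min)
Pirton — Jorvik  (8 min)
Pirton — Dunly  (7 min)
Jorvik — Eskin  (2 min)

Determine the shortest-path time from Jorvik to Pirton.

Compare a few routes:
Jorvik → Quorn → Pirton: 5+4 = 9
Jorvik → Pirton: 8 = 8
Jorvik → Irby → Pirton: 4+5 = 9
Cheapest is Jorvik → Pirton at 8 min.

8 min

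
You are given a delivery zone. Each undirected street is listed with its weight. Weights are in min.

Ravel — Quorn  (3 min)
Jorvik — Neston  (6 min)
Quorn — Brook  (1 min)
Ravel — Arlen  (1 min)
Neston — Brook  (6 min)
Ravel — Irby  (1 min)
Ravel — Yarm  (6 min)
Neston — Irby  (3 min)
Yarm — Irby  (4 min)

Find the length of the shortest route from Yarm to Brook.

Running Dijkstra from Yarm:
Yarm: 0
Irby: 4  (via Yarm)
Ravel: 5  (via Irby)
Arlen: 6  (via Ravel)
Neston: 7  (via Irby)
Quorn: 8  (via Ravel)
Brook: 9  (via Quorn)
Shortest route: Yarm–Irby–Ravel–Quorn–Brook = 9 min.

9 min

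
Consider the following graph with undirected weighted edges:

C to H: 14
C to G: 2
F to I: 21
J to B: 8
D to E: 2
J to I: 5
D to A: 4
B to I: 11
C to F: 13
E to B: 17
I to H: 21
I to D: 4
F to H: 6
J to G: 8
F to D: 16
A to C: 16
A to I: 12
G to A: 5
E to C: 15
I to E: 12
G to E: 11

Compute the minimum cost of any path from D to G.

Compare a few routes:
D → E → G: 2+11 = 13
D → A → G: 4+5 = 9
D → E → C → G: 2+15+2 = 19
D → I → J → G: 4+5+8 = 17
The minimum is 9 via D → A → G.

9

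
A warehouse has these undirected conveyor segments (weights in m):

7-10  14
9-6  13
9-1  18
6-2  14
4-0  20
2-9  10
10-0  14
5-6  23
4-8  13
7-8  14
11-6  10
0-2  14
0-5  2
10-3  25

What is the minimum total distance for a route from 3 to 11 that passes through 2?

Best 3 to 2: 3–10–0–2 costing 53
Best 2 to 11: 2–6–11 costing 24
Total via 2: 53 + 24 = 77 m.

77 m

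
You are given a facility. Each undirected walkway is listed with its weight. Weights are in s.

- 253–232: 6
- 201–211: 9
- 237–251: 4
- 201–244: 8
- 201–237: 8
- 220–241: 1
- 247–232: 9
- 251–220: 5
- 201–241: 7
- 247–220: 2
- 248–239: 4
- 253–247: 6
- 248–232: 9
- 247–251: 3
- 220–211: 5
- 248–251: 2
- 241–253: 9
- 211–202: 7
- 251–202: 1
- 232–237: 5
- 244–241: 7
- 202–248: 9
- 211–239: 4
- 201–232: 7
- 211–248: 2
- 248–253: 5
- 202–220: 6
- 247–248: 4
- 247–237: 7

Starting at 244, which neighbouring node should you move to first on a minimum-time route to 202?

241

Candidate routes:
244 - 241 - 220 - 247 - 248 - 251 - 202: 7+1+2+4+2+1 = 17
244 - 241 - 220 - 202: 7+1+6 = 14
244 - 241 - 220 - 211 - 248 - 251 - 202: 7+1+5+2+2+1 = 18
The minimum is 14 s via 244 - 241 - 220 - 202.
So from 244 the first move is to 241.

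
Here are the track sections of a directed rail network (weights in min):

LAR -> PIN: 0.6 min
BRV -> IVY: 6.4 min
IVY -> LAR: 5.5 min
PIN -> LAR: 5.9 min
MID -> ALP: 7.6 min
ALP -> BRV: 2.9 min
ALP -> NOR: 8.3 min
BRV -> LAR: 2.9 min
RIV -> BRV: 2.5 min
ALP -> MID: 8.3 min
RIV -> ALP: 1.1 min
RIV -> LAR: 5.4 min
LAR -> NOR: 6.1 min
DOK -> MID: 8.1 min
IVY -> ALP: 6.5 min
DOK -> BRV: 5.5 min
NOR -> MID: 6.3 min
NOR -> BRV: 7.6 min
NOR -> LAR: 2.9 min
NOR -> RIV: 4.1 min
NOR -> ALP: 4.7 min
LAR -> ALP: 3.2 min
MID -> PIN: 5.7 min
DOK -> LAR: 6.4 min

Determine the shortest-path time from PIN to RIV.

Running Dijkstra from PIN:
PIN: 0
LAR: 5.9  (via PIN)
ALP: 9.1  (via LAR)
BRV: 12  (via ALP)
NOR: 12  (via LAR)
RIV: 16.1  (via NOR)
Shortest route: PIN → LAR → NOR → RIV = 16.1 min.

16.1 min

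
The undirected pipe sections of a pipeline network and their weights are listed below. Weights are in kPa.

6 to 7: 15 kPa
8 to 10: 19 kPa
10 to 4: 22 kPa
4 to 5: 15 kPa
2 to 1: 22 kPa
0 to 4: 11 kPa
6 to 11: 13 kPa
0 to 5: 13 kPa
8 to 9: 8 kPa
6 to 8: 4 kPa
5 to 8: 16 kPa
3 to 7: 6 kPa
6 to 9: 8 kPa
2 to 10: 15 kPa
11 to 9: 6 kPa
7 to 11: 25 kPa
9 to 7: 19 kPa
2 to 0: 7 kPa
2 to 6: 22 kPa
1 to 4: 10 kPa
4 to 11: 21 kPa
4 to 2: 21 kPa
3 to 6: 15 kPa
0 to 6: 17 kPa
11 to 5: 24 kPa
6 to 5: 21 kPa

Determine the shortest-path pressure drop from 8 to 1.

41 kPa

Shortest distances from 8:
8: 0
6: 4  (via 8)
9: 8  (via 8)
11: 14  (via 9)
5: 16  (via 8)
3: 19  (via 6)
7: 19  (via 6)
10: 19  (via 8)
0: 21  (via 6)
2: 26  (via 6)
4: 31  (via 5)
1: 41  (via 4)
Shortest route: 8 → 5 → 4 → 1 = 41 kPa.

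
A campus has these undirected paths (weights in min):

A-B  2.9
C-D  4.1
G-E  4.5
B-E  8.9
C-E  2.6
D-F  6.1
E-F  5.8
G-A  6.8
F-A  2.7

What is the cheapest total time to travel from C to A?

11.1 min

Candidate routes:
C - E - G - A: 2.6+4.5+6.8 = 13.9
C - D - F - A: 4.1+6.1+2.7 = 12.9
C - E - F - A: 2.6+5.8+2.7 = 11.1
The minimum is 11.1 min via C - E - F - A.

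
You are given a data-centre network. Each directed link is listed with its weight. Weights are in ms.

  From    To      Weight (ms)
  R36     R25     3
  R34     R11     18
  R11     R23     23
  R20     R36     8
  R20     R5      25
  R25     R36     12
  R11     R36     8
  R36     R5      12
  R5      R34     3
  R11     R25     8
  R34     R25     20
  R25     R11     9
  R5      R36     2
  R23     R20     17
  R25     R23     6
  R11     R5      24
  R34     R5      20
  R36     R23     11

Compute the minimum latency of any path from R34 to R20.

Shortest distances from R34:
R34: 0
R11: 18  (via R34)
R25: 20  (via R34)
R5: 20  (via R34)
R36: 22  (via R5)
R23: 26  (via R25)
R20: 43  (via R23)
Shortest route: R34 → R25 → R23 → R20 = 43 ms.

43 ms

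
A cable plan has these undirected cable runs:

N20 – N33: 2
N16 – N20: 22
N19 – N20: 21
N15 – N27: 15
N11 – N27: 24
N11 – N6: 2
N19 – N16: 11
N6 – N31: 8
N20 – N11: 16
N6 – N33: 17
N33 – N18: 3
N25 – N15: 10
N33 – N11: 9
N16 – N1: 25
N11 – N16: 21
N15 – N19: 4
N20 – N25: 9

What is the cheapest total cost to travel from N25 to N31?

30

Candidate routes:
N25 → N20 → N33 → N11 → N6 → N31: 9+2+9+2+8 = 30
N25 → N20 → N11 → N6 → N31: 9+16+2+8 = 35
Cheapest is N25 → N20 → N33 → N11 → N6 → N31 at 30.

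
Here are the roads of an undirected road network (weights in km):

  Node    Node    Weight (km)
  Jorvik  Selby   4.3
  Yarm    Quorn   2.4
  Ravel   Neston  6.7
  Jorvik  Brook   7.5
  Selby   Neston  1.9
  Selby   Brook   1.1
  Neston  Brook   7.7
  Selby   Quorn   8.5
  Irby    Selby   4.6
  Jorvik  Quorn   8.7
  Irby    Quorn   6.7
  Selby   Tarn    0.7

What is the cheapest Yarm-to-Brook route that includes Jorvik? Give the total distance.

Shortest Yarm→Jorvik: Yarm → Quorn → Jorvik = 11.1
Shortest Jorvik→Brook: Jorvik → Selby → Brook = 5.4
Total via Jorvik: 11.1 + 5.4 = 16.5 km.

16.5 km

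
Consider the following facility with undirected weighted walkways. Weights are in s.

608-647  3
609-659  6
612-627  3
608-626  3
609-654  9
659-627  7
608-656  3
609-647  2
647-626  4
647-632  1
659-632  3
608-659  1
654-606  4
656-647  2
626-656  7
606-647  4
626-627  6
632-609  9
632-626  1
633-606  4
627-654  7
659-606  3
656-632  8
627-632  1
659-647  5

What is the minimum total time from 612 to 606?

9 s

Shortest distances from 612:
612: 0
627: 3  (via 612)
632: 4  (via 627)
647: 5  (via 632)
626: 5  (via 632)
656: 7  (via 647)
609: 7  (via 647)
659: 7  (via 632)
608: 8  (via 647)
606: 9  (via 647)
Shortest route: 612 → 627 → 632 → 647 → 606 = 9 s.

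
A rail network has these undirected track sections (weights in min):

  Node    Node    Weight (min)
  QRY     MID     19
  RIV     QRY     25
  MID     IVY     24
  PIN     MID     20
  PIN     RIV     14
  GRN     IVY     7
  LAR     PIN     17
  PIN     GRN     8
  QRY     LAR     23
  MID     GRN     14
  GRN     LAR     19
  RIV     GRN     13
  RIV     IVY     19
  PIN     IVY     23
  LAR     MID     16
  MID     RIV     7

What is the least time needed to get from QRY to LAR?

23 min

Running Dijkstra from QRY:
QRY: 0
MID: 19  (via QRY)
LAR: 23  (via QRY)
Shortest route: QRY–LAR = 23 min.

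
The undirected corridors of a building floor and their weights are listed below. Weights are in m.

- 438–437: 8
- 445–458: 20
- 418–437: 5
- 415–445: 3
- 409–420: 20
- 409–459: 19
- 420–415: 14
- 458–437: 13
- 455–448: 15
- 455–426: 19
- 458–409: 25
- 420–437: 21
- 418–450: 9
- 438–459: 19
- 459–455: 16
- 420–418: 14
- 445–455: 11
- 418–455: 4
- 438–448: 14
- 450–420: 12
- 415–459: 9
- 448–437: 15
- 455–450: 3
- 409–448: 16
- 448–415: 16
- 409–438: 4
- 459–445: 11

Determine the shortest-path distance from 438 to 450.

20 m

Shortest distances from 438:
438: 0
409: 4  (via 438)
437: 8  (via 438)
418: 13  (via 437)
448: 14  (via 438)
455: 17  (via 418)
459: 19  (via 438)
450: 20  (via 455)
Shortest route: 438 → 437 → 418 → 455 → 450 = 20 m.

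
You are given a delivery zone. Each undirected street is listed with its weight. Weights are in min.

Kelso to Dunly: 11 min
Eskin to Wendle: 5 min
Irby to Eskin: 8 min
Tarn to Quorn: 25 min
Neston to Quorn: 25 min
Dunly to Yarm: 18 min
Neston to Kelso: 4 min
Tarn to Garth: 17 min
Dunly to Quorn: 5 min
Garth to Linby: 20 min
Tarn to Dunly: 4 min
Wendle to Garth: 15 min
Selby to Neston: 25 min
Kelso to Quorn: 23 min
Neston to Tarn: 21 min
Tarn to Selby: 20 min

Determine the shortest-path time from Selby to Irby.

65 min

Enumerating some paths:
Selby - Tarn - Garth - Wendle - Eskin - Irby: 20+17+15+5+8 = 65
Selby - Neston - Kelso - Dunly - Tarn - Garth - Wendle - Eskin - Irby: 25+4+11+4+17+15+5+8 = 89
The minimum is 65 min via Selby - Tarn - Garth - Wendle - Eskin - Irby.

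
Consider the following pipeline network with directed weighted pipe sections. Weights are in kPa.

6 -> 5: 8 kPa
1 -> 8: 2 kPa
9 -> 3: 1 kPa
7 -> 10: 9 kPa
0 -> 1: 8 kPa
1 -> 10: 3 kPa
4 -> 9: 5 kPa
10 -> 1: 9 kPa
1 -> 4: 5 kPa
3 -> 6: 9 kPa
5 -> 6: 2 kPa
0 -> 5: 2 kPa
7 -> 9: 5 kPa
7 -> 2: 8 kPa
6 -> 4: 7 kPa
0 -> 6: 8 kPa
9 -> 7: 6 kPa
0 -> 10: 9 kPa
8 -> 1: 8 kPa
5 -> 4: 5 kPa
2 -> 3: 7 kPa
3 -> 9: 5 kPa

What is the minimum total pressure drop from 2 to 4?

23 kPa

Compare a few routes:
2–3–6–5–4: 7+9+8+5 = 29
2–3–6–4: 7+9+7 = 23
2–3–9–7–10–1–4: 7+5+6+9+9+5 = 41
Cheapest is 2–3–6–4 at 23 kPa.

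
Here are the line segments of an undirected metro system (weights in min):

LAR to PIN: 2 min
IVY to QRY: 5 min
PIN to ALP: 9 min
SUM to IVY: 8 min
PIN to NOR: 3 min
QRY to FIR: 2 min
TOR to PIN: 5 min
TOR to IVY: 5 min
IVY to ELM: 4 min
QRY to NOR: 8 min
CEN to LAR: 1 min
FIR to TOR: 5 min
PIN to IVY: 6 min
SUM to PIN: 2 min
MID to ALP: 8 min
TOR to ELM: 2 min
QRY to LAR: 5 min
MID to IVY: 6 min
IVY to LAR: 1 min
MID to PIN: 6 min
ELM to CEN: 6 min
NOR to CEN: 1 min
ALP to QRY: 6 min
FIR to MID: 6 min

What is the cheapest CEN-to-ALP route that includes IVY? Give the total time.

13 min

Best CEN to IVY: CEN–LAR–IVY costing 2
Best IVY to ALP: IVY–QRY–ALP costing 11
Total via IVY: 2 + 11 = 13 min.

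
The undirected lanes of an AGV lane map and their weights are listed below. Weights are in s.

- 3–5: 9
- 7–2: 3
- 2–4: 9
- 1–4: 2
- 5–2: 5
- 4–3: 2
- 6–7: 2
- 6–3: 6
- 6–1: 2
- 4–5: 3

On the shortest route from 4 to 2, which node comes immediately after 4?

5

Enumerating some paths:
4 - 3 - 6 - 7 - 2: 2+6+2+3 = 13
4 - 2: 9 = 9
4 - 1 - 6 - 7 - 2: 2+2+2+3 = 9
4 - 5 - 2: 3+5 = 8
Cheapest is 4 - 5 - 2 at 8 s.
So from 4 the first move is to 5.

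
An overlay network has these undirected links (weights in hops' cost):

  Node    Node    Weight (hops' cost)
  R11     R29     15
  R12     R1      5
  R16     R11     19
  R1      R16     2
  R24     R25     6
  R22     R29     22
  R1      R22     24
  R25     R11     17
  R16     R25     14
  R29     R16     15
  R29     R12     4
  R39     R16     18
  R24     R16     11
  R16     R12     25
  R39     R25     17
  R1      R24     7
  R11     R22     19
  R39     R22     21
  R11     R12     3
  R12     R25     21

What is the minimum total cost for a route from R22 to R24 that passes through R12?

34 hops' cost

Shortest R22→R12: R22 → R11 → R12 = 22
Shortest R12→R24: R12 → R1 → R24 = 12
Total via R12: 22 + 12 = 34 hops' cost.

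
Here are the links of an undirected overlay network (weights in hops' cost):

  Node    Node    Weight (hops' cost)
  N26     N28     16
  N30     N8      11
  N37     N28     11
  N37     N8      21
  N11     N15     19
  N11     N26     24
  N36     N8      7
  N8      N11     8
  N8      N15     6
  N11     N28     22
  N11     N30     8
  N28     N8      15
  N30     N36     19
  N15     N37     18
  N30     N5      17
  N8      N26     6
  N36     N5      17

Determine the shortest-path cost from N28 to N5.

Candidate routes:
N28–N8–N30–N5: 15+11+17 = 43
N28–N26–N8–N36–N5: 16+6+7+17 = 46
N28–N8–N36–N5: 15+7+17 = 39
The minimum is 39 hops' cost via N28–N8–N36–N5.

39 hops' cost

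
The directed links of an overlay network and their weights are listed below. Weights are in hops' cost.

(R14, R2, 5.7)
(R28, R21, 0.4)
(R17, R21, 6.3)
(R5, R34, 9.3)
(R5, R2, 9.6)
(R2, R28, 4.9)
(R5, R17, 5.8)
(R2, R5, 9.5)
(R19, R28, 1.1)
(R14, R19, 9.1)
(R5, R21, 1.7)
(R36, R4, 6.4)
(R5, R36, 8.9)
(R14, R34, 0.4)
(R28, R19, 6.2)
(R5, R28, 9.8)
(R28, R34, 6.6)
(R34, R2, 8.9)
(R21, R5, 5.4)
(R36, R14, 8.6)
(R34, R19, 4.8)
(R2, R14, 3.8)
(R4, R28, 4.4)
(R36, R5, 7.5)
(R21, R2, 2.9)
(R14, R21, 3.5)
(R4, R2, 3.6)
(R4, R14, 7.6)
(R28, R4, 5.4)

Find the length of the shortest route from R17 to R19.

18.2 hops' cost

Candidate routes:
R17 → R21 → R2 → R28 → R19: 6.3+2.9+4.9+6.2 = 20.3
R17 → R21 → R2 → R14 → R34 → R19: 6.3+2.9+3.8+0.4+4.8 = 18.2
R17 → R21 → R2 → R14 → R19: 6.3+2.9+3.8+9.1 = 22.1
The minimum is 18.2 hops' cost via R17 → R21 → R2 → R14 → R34 → R19.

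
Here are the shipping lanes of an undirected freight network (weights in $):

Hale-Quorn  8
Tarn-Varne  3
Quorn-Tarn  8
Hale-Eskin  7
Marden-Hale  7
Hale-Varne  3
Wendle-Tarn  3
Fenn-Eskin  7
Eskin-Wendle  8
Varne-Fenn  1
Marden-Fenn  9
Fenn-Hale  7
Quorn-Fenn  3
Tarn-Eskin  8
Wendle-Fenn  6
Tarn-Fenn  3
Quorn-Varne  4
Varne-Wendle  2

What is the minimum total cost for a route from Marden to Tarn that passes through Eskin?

Shortest Marden→Eskin: Marden–Hale–Eskin = 14
Best Eskin to Tarn: Eskin–Tarn costing 8
Total via Eskin: 14 + 8 = $22.

$22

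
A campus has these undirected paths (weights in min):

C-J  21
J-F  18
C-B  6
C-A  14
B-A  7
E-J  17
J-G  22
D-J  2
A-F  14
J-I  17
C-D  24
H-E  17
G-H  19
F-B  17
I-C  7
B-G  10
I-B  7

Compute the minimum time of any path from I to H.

Running Dijkstra from I:
I: 0
B: 7  (via I)
C: 7  (via I)
A: 14  (via B)
G: 17  (via B)
J: 17  (via I)
D: 19  (via J)
F: 24  (via B)
E: 34  (via J)
H: 36  (via G)
Shortest route: I–B–G–H = 36 min.

36 min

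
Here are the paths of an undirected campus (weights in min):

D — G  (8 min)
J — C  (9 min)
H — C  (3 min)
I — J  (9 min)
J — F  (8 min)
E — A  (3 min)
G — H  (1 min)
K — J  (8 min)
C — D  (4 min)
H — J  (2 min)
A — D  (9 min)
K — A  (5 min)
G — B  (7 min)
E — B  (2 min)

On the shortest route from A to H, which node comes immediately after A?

E

Candidate routes:
A - K - J - H: 5+8+2 = 15
A - E - B - G - H: 3+2+7+1 = 13
A - D - C - H: 9+4+3 = 16
The minimum is 13 min via A - E - B - G - H.
So from A the first move is to E.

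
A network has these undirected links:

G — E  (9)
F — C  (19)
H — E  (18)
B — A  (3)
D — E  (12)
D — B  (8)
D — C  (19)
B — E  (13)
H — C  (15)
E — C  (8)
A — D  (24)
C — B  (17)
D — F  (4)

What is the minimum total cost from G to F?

Shortest distances from G:
G: 0
E: 9  (via G)
C: 17  (via E)
D: 21  (via E)
B: 22  (via E)
A: 25  (via B)
F: 25  (via D)
Shortest route: G–E–D–F = 25.

25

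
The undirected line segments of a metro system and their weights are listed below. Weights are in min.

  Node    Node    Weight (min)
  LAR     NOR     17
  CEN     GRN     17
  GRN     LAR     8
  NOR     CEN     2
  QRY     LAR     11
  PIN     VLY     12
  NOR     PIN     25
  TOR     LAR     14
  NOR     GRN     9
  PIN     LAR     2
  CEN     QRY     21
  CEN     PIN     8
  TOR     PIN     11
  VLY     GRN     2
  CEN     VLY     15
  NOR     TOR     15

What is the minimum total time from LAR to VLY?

Shortest distances from LAR:
LAR: 0
PIN: 2  (via LAR)
GRN: 8  (via LAR)
CEN: 10  (via PIN)
VLY: 10  (via GRN)
Shortest route: LAR → GRN → VLY = 10 min.

10 min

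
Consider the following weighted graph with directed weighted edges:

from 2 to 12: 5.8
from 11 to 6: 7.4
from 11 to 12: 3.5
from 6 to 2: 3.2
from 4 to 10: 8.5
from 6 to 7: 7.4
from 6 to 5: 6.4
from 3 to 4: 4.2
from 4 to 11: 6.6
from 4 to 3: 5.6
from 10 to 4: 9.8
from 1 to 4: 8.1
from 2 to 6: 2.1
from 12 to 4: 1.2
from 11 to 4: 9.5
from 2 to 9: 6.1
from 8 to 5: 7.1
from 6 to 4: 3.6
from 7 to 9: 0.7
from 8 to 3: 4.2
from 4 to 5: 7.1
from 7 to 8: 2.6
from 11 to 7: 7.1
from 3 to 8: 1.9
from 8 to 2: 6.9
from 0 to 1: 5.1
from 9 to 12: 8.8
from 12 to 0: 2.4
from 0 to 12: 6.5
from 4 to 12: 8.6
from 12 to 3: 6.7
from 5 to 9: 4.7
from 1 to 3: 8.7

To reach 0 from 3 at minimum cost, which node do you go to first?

4

Enumerating some paths:
3 - 4 - 12 - 0: 4.2+8.6+2.4 = 15.2
3 - 4 - 11 - 12 - 0: 4.2+6.6+3.5+2.4 = 16.7
The minimum is 15.2 via 3 - 4 - 12 - 0.
So from 3 the first move is to 4.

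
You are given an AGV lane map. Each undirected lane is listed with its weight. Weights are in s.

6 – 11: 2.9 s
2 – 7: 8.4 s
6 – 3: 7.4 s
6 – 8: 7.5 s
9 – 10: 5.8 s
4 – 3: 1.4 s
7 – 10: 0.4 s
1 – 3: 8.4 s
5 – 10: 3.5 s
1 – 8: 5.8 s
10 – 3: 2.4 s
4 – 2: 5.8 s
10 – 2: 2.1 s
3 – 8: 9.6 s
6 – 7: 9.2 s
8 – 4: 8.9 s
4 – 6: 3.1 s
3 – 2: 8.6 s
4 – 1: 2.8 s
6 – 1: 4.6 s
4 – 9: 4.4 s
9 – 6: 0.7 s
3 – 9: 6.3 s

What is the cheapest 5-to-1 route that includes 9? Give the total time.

14.6 s

Shortest 5→9: 5 → 10 → 9 = 9.3
Shortest 9→1: 9 → 6 → 1 = 5.3
Total via 9: 9.3 + 5.3 = 14.6 s.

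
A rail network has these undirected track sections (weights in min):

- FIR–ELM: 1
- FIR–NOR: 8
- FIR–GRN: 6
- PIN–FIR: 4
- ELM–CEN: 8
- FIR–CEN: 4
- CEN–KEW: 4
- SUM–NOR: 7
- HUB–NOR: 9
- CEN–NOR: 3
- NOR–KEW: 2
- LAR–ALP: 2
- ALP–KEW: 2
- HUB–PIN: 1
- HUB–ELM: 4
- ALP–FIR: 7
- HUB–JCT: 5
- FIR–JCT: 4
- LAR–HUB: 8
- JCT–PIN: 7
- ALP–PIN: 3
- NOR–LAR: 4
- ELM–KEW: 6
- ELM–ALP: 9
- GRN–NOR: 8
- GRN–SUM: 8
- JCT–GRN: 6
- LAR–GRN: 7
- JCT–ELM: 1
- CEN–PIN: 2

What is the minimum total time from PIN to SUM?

12 min

Enumerating some paths:
PIN–CEN–KEW–NOR–SUM: 2+4+2+7 = 15
PIN–ALP–KEW–NOR–SUM: 3+2+2+7 = 14
PIN–CEN–NOR–SUM: 2+3+7 = 12
Cheapest is PIN–CEN–NOR–SUM at 12 min.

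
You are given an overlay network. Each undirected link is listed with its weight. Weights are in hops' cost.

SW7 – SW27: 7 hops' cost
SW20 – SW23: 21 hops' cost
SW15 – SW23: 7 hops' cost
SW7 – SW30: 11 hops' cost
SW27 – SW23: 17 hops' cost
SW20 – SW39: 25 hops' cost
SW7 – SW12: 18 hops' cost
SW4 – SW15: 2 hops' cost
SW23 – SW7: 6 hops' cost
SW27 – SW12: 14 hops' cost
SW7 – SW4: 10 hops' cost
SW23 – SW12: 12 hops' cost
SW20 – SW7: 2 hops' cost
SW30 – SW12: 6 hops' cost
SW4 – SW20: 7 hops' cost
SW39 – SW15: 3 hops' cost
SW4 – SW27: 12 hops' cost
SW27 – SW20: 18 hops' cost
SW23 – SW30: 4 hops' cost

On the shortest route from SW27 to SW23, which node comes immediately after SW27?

SW7

Enumerating some paths:
SW27–SW7–SW30–SW23: 7+11+4 = 22
SW27–SW4–SW15–SW23: 12+2+7 = 21
SW27–SW23: 17 = 17
SW27–SW7–SW23: 7+6 = 13
The minimum is 13 hops' cost via SW27–SW7–SW23.
So from SW27 the first move is to SW7.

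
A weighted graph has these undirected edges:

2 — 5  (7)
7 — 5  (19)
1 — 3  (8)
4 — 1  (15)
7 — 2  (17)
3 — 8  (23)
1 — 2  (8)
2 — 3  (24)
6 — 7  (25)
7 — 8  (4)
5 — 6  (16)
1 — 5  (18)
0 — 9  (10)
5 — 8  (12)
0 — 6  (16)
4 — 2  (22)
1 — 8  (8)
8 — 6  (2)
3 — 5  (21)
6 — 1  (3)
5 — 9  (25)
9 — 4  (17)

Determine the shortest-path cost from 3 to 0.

Shortest distances from 3:
3: 0
1: 8  (via 3)
6: 11  (via 1)
8: 13  (via 6)
2: 16  (via 1)
7: 17  (via 8)
5: 21  (via 3)
4: 23  (via 1)
0: 27  (via 6)
Shortest route: 3 → 1 → 6 → 0 = 27.

27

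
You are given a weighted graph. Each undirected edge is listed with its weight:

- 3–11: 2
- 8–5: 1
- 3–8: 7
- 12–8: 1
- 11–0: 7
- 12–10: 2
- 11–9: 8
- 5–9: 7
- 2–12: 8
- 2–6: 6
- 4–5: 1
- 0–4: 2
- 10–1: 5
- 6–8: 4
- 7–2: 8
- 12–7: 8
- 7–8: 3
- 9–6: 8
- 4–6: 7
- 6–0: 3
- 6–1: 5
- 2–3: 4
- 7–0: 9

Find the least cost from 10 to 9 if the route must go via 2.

Shortest 10→2: 10 → 12 → 2 = 10
Best 2 to 9: 2 → 6 → 9 costing 14
Total via 2: 10 + 14 = 24.

24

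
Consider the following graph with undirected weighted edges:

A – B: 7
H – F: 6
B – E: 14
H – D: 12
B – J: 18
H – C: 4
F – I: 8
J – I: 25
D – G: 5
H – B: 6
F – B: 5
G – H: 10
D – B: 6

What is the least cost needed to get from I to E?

Compare a few routes:
I - F - B - E: 8+5+14 = 27
I - F - H - B - E: 8+6+6+14 = 34
The minimum is 27 via I - F - B - E.

27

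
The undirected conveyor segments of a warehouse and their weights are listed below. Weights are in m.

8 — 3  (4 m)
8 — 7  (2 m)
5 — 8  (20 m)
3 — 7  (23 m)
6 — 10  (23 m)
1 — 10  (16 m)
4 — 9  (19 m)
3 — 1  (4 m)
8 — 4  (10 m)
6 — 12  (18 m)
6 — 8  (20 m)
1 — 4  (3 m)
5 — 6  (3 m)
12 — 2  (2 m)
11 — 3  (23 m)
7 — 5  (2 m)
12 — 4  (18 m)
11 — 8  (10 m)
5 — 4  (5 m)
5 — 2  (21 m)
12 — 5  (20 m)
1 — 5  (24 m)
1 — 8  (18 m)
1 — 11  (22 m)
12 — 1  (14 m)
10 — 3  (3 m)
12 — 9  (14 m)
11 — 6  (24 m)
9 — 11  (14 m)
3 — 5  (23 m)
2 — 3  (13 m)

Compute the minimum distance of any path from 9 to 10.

29 m

Settle nodes by increasing distance from 9:
9: 0
11: 14  (via 9)
12: 14  (via 9)
2: 16  (via 12)
4: 19  (via 9)
1: 22  (via 4)
5: 24  (via 4)
8: 24  (via 11)
3: 26  (via 1)
7: 26  (via 5)
6: 27  (via 5)
10: 29  (via 3)
Shortest route: 9–4–1–3–10 = 29 m.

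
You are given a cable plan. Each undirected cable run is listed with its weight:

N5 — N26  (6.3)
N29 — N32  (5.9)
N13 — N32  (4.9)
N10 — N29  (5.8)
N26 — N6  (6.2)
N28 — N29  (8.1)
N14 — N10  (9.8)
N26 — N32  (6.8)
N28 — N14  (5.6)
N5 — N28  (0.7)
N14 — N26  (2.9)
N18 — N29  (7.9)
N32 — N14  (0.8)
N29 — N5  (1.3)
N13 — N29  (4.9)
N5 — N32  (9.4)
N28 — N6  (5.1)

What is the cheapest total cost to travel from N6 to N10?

12.9

Shortest distances from N6:
N6: 0
N28: 5.1  (via N6)
N5: 5.8  (via N28)
N26: 6.2  (via N6)
N29: 7.1  (via N5)
N14: 9.1  (via N26)
N32: 9.9  (via N14)
N13: 12  (via N29)
N10: 12.9  (via N29)
Shortest route: N6–N28–N5–N29–N10 = 12.9.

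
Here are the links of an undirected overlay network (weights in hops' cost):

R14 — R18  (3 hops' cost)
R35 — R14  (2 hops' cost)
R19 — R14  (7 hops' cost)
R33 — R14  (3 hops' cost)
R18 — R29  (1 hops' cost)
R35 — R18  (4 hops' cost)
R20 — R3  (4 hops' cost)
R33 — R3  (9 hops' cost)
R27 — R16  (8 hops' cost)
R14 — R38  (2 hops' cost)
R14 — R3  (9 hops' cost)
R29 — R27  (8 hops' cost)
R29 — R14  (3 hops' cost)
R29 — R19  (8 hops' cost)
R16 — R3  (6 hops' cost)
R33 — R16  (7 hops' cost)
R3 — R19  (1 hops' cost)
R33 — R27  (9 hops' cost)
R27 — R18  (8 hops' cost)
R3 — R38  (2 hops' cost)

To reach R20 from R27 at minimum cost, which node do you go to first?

R16

Compare a few routes:
R27 → R16 → R3 → R20: 8+6+4 = 18
R27 → R18 → R14 → R38 → R3 → R20: 8+3+2+2+4 = 19
Cheapest is R27 → R16 → R3 → R20 at 18 hops' cost.
So from R27 the first move is to R16.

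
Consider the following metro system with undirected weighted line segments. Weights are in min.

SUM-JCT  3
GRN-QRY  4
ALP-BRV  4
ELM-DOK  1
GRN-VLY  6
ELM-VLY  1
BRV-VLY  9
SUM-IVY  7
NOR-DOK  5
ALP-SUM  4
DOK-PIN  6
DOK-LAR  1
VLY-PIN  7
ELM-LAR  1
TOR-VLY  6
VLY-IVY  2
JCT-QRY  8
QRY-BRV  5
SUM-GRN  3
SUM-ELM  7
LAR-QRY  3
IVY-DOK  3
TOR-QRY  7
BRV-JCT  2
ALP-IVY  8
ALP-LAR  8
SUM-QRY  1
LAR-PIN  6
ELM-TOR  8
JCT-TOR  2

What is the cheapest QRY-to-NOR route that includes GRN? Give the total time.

Best QRY to GRN: QRY–GRN costing 4
Best GRN to NOR: GRN–VLY–ELM–DOK–NOR costing 13
Total via GRN: 4 + 13 = 17 min.

17 min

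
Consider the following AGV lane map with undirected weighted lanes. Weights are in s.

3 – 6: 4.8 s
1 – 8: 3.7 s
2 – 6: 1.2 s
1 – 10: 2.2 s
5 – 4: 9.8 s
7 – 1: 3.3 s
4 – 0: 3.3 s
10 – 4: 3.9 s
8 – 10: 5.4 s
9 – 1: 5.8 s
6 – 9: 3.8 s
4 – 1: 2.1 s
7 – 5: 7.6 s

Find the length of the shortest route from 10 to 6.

Settle nodes by increasing distance from 10:
10: 0
1: 2.2  (via 10)
4: 3.9  (via 10)
8: 5.4  (via 10)
7: 5.5  (via 1)
0: 7.2  (via 4)
9: 8  (via 1)
6: 11.8  (via 9)
Shortest route: 10 → 1 → 9 → 6 = 11.8 s.

11.8 s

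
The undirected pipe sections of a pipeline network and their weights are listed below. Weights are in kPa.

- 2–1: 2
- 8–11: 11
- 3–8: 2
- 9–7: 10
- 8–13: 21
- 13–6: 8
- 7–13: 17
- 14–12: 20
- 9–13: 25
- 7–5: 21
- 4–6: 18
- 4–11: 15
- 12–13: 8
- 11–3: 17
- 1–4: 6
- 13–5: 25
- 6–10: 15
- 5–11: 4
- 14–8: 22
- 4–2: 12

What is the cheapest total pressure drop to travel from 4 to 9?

50 kPa

Running Dijkstra from 4:
4: 0
1: 6  (via 4)
2: 8  (via 1)
11: 15  (via 4)
6: 18  (via 4)
5: 19  (via 11)
8: 26  (via 11)
13: 26  (via 6)
3: 28  (via 8)
10: 33  (via 6)
12: 34  (via 13)
7: 40  (via 5)
14: 48  (via 8)
9: 50  (via 7)
Shortest route: 4 → 11 → 5 → 7 → 9 = 50 kPa.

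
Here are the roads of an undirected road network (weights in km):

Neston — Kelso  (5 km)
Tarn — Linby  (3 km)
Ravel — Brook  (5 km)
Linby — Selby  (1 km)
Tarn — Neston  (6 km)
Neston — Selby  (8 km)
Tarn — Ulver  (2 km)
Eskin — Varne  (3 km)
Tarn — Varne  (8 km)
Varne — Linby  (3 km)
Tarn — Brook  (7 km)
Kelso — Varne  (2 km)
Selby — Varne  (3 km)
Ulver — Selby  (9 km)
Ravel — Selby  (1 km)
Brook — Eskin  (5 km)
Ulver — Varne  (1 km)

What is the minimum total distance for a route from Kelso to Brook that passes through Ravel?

Best Kelso to Ravel: Kelso → Varne → Selby → Ravel costing 6
Shortest Ravel→Brook: Ravel → Brook = 5
Total via Ravel: 6 + 5 = 11 km.

11 km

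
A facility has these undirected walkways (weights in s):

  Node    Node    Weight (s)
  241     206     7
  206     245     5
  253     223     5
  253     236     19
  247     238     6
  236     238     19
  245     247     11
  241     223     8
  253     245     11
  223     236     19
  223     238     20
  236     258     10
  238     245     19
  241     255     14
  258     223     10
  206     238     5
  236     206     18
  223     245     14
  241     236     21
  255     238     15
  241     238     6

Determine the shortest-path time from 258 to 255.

Settle nodes by increasing distance from 258:
258: 0
223: 10  (via 258)
236: 10  (via 258)
253: 15  (via 223)
241: 18  (via 223)
245: 24  (via 223)
238: 24  (via 241)
206: 25  (via 241)
247: 30  (via 238)
255: 32  (via 241)
Shortest route: 258 → 223 → 241 → 255 = 32 s.

32 s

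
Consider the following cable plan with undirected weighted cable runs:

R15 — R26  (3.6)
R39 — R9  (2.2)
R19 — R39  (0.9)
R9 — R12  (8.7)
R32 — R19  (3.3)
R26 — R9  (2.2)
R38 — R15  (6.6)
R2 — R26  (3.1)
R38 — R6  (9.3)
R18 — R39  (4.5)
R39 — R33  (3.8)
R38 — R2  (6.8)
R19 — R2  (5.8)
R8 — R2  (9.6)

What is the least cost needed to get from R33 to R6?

Compare a few routes:
R33–R39–R19–R2–R38–R6: 3.8+0.9+5.8+6.8+9.3 = 26.6
R33–R39–R9–R26–R2–R38–R6: 3.8+2.2+2.2+3.1+6.8+9.3 = 27.4
The minimum is 26.6 via R33–R39–R19–R2–R38–R6.

26.6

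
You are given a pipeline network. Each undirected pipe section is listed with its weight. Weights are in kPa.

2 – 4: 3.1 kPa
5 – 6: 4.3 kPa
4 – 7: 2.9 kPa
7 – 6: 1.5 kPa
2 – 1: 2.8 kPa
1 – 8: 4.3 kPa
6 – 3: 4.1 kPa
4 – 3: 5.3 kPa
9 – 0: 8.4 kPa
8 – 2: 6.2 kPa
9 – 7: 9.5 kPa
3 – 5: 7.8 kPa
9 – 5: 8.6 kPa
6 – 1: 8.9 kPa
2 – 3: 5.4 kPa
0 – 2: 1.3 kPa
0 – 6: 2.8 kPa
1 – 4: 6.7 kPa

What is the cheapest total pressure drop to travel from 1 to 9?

12.5 kPa

Candidate routes:
1 → 2 → 0 → 9: 2.8+1.3+8.4 = 12.5
1 → 2 → 4 → 7 → 9: 2.8+3.1+2.9+9.5 = 18.3
1 → 2 → 0 → 6 → 7 → 9: 2.8+1.3+2.8+1.5+9.5 = 17.9
Cheapest is 1 → 2 → 0 → 9 at 12.5 kPa.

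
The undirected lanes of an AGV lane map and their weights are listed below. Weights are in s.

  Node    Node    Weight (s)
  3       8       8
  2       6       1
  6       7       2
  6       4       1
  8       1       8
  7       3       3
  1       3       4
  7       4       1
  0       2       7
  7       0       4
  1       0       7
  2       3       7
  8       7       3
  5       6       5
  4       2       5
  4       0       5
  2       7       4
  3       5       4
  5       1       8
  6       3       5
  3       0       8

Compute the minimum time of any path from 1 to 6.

Enumerating some paths:
1 - 3 - 7 - 2 - 6: 4+3+4+1 = 12
1 - 3 - 6: 4+5 = 9
1 - 3 - 2 - 6: 4+7+1 = 12
The minimum is 9 s via 1 - 3 - 6.

9 s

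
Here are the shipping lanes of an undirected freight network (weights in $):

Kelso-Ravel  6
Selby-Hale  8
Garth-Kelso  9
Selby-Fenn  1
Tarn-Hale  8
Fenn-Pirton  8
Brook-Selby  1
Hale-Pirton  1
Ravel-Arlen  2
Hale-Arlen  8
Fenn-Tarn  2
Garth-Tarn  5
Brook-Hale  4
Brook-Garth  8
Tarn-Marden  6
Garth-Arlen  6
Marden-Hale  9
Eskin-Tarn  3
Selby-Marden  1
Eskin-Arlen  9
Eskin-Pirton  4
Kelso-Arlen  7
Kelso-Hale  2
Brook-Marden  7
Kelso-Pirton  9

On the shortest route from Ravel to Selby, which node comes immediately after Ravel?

Enumerating some paths:
Ravel - Arlen - Garth - Tarn - Fenn - Selby: 2+6+5+2+1 = 16
Ravel - Arlen - Hale - Brook - Selby: 2+8+4+1 = 15
Ravel - Kelso - Hale - Brook - Selby: 6+2+4+1 = 13
Ravel - Kelso - Hale - Selby: 6+2+8 = 16
The minimum is $13 via Ravel - Kelso - Hale - Brook - Selby.
So from Ravel the first move is to Kelso.

Kelso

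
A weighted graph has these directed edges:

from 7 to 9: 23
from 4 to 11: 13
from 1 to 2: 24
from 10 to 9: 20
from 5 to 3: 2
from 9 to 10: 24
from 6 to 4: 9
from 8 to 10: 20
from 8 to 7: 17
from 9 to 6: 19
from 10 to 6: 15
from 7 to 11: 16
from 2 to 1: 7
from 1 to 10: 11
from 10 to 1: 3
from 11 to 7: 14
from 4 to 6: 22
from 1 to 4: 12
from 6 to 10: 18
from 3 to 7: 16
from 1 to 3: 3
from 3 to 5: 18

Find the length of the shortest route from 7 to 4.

Candidate routes:
7 → 9 → 10 → 1 → 4: 23+24+3+12 = 62
7 → 9 → 6 → 4: 23+19+9 = 51
The minimum is 51 via 7 → 9 → 6 → 4.

51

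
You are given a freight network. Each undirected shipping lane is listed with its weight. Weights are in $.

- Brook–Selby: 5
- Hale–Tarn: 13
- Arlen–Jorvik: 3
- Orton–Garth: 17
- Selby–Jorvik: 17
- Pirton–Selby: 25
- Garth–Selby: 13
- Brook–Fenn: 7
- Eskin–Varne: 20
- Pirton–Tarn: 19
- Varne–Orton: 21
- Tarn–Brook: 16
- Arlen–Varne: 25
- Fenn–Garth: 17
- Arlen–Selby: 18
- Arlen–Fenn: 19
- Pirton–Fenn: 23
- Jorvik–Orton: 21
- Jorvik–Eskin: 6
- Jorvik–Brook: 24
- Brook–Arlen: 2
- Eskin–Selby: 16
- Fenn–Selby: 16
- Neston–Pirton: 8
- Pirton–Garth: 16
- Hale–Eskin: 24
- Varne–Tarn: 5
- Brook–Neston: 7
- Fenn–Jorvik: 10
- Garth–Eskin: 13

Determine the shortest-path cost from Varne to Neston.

Settle nodes by increasing distance from Varne:
Varne: 0
Tarn: 5  (via Varne)
Hale: 18  (via Tarn)
Eskin: 20  (via Varne)
Brook: 21  (via Tarn)
Orton: 21  (via Varne)
Arlen: 23  (via Brook)
Pirton: 24  (via Tarn)
Jorvik: 26  (via Eskin)
Selby: 26  (via Brook)
Neston: 28  (via Brook)
Shortest route: Varne–Tarn–Brook–Neston = $28.

$28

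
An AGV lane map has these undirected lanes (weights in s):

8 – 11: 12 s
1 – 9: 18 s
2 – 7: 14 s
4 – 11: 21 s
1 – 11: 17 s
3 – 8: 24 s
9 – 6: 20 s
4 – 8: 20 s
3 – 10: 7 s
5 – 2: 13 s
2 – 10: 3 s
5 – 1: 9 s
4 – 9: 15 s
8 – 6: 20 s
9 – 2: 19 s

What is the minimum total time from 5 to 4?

Compare a few routes:
5–1–11–4: 9+17+21 = 47
5–1–9–4: 9+18+15 = 42
5–2–9–4: 13+19+15 = 47
Cheapest is 5–1–9–4 at 42 s.

42 s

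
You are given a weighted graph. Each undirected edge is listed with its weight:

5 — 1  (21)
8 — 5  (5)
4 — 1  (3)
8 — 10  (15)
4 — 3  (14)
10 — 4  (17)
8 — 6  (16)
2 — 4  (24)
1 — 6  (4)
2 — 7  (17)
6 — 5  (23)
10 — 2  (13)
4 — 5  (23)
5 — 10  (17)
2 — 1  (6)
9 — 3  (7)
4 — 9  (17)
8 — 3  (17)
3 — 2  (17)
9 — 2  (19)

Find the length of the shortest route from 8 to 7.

43

Candidate routes:
8 - 6 - 1 - 2 - 7: 16+4+6+17 = 43
8 - 10 - 2 - 7: 15+13+17 = 45
Cheapest is 8 - 6 - 1 - 2 - 7 at 43.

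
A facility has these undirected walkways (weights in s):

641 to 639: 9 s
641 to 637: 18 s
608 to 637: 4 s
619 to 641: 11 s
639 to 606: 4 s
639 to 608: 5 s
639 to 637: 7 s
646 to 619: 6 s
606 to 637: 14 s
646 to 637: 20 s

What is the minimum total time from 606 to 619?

24 s

Settle nodes by increasing distance from 606:
606: 0
639: 4  (via 606)
608: 9  (via 639)
637: 11  (via 639)
641: 13  (via 639)
619: 24  (via 641)
Shortest route: 606–639–641–619 = 24 s.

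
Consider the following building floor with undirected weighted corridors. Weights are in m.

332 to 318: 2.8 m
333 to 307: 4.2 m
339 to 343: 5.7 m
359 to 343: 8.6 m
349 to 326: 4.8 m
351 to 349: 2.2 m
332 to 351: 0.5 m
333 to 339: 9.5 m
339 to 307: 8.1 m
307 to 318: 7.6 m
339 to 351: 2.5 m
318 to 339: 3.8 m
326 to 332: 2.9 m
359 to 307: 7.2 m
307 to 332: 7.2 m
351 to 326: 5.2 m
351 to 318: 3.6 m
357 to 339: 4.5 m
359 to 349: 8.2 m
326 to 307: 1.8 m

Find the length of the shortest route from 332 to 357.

7.5 m

Compare a few routes:
332 - 351 - 318 - 339 - 357: 0.5+3.6+3.8+4.5 = 12.4
332 - 351 - 339 - 357: 0.5+2.5+4.5 = 7.5
332 - 318 - 339 - 357: 2.8+3.8+4.5 = 11.1
The minimum is 7.5 m via 332 - 351 - 339 - 357.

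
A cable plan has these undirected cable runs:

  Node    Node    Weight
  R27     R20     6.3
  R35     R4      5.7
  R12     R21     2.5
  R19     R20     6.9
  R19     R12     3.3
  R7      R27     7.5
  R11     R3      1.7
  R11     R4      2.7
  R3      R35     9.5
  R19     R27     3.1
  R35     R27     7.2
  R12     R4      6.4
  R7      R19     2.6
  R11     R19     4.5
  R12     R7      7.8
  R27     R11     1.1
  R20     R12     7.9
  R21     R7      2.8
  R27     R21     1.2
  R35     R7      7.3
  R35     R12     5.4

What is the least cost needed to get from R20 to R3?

9.1

Compare a few routes:
R20 → R27 → R11 → R3: 6.3+1.1+1.7 = 9.1
R20 → R19 → R27 → R11 → R3: 6.9+3.1+1.1+1.7 = 12.8
The minimum is 9.1 via R20 → R27 → R11 → R3.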